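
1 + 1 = 2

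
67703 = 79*857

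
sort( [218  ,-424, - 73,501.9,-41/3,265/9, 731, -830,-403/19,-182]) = [ - 830,-424, - 182,-73, - 403/19,-41/3,265/9, 218,501.9, 731] 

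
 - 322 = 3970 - 4292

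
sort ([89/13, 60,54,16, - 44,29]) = [ - 44, 89/13 , 16,  29,54,60]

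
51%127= 51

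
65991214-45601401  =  20389813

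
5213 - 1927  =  3286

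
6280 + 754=7034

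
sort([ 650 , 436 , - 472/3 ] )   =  [-472/3, 436, 650 ]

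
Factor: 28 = 2^2*7^1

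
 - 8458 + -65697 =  - 74155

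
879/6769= 879/6769= 0.13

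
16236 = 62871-46635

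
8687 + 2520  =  11207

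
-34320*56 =-1921920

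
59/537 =59/537   =  0.11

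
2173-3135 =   -  962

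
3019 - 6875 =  - 3856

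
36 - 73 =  - 37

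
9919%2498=2425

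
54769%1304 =1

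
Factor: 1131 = 3^1 * 13^1 * 29^1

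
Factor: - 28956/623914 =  - 2^1*3^1 * 19^1*127^1*311957^( - 1)= - 14478/311957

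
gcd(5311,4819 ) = 1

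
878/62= 14 + 5/31 = 14.16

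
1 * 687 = 687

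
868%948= 868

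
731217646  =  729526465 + 1691181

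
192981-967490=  - 774509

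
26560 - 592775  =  -566215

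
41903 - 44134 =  - 2231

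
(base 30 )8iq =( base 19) 129E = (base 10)7766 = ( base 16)1E56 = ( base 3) 101122122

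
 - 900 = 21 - 921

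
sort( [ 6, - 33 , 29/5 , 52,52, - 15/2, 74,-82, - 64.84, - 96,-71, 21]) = [-96,  -  82, - 71 , - 64.84, - 33 , - 15/2 , 29/5, 6, 21 , 52 , 52, 74] 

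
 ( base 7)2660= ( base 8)1776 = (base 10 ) 1022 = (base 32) vu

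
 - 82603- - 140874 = 58271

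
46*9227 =424442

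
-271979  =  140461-412440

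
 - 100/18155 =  - 20/3631 = - 0.01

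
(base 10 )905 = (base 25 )1b5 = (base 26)18l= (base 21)212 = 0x389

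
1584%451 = 231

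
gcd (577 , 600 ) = 1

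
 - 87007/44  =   - 87007/44 = - 1977.43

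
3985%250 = 235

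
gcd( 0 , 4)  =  4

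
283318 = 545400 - 262082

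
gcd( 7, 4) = 1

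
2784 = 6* 464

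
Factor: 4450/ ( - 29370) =-3^ ( - 1)*5^1*11^( - 1) = - 5/33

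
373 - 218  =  155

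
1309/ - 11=-119+0/1 =- 119.00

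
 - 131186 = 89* ( - 1474)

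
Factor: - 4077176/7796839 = - 2^3*23^( - 1) * 338993^ (  -  1 )*  509647^1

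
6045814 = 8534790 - 2488976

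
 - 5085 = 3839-8924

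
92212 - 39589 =52623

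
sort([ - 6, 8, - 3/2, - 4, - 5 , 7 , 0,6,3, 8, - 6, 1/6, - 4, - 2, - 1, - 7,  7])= [-7,  -  6, - 6, - 5, - 4, - 4, - 2,  -  3/2, - 1, 0,1/6, 3,6,7,7,8,8]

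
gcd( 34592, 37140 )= 4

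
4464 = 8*558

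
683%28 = 11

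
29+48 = 77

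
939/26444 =939/26444 = 0.04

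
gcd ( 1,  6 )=1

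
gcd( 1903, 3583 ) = 1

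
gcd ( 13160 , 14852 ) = 188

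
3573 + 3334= 6907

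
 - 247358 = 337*(-734)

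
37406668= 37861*988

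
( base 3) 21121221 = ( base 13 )26b9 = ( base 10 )5560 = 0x15B8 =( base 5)134220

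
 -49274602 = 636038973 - 685313575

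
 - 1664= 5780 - 7444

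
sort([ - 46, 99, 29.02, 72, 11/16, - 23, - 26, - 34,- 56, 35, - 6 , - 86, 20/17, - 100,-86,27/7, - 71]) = [ - 100, - 86, - 86 , - 71, - 56,-46,  -  34, - 26, - 23,-6,11/16, 20/17,27/7, 29.02,35,72, 99 ]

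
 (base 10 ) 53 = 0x35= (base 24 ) 25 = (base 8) 65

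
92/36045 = 92/36045 = 0.00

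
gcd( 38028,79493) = 1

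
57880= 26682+31198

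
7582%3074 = 1434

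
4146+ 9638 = 13784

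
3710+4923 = 8633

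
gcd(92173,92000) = 1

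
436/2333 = 436/2333= 0.19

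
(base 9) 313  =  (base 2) 11111111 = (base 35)7A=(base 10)255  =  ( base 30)8f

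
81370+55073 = 136443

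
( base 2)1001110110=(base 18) 1H0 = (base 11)523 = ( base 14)330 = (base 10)630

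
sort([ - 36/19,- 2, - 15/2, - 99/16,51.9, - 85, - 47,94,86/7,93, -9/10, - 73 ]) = [-85, - 73,-47, - 15/2, - 99/16,  -  2, - 36/19, - 9/10, 86/7, 51.9, 93,94]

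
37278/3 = 12426 = 12426.00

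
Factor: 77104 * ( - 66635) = -2^4*5^1*61^1*79^1*13327^1=- 5137825040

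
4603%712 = 331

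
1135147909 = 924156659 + 210991250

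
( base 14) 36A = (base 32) LA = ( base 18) 21g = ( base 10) 682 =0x2AA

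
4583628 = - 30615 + 4614243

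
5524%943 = 809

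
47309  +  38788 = 86097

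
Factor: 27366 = 2^1 *3^1*4561^1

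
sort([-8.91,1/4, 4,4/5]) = [-8.91,1/4,  4/5,4]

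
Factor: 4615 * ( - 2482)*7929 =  - 90822175470=- 2^1 * 3^2*5^1*13^1 *17^1 * 71^1*73^1 * 881^1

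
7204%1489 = 1248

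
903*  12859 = 11611677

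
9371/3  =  3123  +  2/3  =  3123.67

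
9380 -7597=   1783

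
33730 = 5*6746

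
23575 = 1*23575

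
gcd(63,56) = 7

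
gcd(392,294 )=98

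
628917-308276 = 320641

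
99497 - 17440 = 82057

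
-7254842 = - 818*8869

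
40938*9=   368442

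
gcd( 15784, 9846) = 2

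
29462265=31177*945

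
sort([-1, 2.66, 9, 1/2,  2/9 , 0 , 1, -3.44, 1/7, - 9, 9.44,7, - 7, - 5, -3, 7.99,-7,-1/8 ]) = [ - 9, - 7, - 7, - 5, - 3.44,-3,- 1, - 1/8,  0,1/7 , 2/9,1/2, 1,2.66,7, 7.99,9, 9.44 ]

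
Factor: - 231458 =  - 2^1*19^1 * 6091^1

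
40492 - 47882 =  - 7390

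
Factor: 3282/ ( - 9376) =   -  1641/4688 = - 2^( - 4) * 3^1*293^( - 1)*547^1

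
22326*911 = 20338986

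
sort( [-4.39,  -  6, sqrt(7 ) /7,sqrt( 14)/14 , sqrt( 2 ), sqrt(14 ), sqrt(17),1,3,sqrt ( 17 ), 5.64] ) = [-6  , - 4.39,sqrt(14) /14, sqrt ( 7 )/7, 1  ,  sqrt(2 ),3, sqrt( 14),sqrt( 17 ), sqrt( 17 ), 5.64] 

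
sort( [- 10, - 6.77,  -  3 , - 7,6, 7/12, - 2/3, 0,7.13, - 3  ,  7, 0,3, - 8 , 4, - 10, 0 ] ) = [-10, - 10 , - 8,  -  7,-6.77, - 3,  -  3, - 2/3, 0 , 0, 0,7/12,3,4,6, 7,7.13]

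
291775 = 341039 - 49264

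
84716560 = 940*90124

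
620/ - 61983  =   - 1+61363/61983 = - 0.01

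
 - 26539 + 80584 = 54045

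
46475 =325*143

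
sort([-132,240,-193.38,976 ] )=[ - 193.38 ,-132,  240 , 976 ]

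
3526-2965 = 561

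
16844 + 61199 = 78043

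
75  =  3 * 25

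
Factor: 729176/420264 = 3^ ( - 2 )*7^1*13^( - 1 )*29^1 = 203/117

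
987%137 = 28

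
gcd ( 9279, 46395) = 9279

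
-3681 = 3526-7207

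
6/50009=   6/50009 = 0.00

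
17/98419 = 17/98419=0.00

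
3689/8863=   3689/8863 = 0.42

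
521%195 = 131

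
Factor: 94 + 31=5^3 = 125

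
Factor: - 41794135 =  - 5^1*8358827^1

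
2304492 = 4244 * 543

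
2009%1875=134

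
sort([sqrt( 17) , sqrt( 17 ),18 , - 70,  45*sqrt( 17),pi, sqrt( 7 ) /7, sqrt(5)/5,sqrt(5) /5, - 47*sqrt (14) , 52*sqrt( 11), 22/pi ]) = [-47*sqrt( 14) , - 70  ,  sqrt ( 7 ) /7,  sqrt( 5)/5,sqrt( 5 )/5, pi,sqrt( 17),sqrt(17 ), 22/pi, 18,52*sqrt( 11 ),45*sqrt( 17) ] 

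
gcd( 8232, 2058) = 2058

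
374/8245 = 22/485 = 0.05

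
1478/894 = 739/447  =  1.65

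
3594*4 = 14376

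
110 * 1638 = 180180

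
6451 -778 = 5673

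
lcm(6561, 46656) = 419904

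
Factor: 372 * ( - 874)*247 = -2^3*3^1 *13^1 * 19^2*23^1*31^1 = - 80306616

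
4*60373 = 241492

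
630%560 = 70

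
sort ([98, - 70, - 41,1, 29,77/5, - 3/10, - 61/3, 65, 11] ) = [ - 70,- 41,  -  61/3,- 3/10,1, 11,77/5, 29,  65,98 ]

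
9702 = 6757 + 2945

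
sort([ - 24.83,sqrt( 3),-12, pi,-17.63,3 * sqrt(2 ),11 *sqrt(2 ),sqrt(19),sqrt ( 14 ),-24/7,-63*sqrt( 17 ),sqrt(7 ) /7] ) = [- 63*sqrt( 17), - 24.83, - 17.63,-12,-24/7, sqrt( 7 ) /7,sqrt( 3 ), pi, sqrt( 14 ) , 3*sqrt(2 ), sqrt(19 ),11*sqrt( 2)]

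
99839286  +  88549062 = 188388348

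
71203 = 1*71203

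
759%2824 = 759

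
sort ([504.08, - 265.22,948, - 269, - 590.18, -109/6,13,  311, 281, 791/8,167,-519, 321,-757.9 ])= [ -757.9 , -590.18, - 519, - 269, - 265.22,-109/6, 13,791/8 , 167, 281, 311 , 321, 504.08,948] 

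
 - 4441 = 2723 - 7164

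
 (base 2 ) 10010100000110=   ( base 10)9478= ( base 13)4411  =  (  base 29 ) B7O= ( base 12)559A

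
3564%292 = 60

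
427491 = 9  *47499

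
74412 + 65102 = 139514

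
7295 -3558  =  3737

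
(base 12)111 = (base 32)4t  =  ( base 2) 10011101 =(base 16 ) 9D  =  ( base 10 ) 157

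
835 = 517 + 318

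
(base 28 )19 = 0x25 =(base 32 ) 15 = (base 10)37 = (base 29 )18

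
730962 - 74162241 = -73431279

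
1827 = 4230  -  2403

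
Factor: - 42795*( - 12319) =527191605 = 3^3 * 5^1 * 97^1*127^1*317^1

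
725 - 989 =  - 264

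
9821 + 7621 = 17442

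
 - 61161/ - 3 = 20387/1 = 20387.00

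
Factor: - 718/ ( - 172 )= 359/86 = 2^(-1) * 43^ (-1)*359^1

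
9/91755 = 1/10195 = 0.00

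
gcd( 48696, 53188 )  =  4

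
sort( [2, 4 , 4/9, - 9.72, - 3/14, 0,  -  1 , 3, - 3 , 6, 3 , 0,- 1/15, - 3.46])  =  [-9.72, - 3.46, -3 , - 1, - 3/14, - 1/15,  0,0 , 4/9,2, 3, 3, 4 , 6]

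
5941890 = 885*6714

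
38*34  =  1292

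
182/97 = 182/97 = 1.88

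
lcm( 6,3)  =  6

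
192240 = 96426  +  95814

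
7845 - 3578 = 4267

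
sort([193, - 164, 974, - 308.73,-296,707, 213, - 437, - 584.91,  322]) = [ - 584.91, - 437,-308.73, - 296, -164,193,213, 322,707,974] 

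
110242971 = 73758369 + 36484602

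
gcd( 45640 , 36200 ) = 40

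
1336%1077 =259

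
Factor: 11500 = 2^2* 5^3  *23^1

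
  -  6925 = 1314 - 8239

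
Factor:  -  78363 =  -3^2*8707^1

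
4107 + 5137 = 9244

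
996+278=1274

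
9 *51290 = 461610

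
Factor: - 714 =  - 2^1*3^1*7^1 * 17^1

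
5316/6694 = 2658/3347 = 0.79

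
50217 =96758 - 46541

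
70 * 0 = 0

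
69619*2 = 139238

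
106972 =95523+11449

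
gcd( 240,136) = 8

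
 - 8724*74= -645576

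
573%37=18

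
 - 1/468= - 1 + 467/468= - 0.00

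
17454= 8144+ 9310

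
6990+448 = 7438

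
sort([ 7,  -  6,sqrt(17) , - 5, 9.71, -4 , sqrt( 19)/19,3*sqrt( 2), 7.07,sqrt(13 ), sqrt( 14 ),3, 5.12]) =[-6,-5,-4, sqrt( 19 ) /19, 3, sqrt( 13 ), sqrt( 14),sqrt( 17),3 * sqrt( 2), 5.12, 7,7.07,9.71]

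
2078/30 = 1039/15 = 69.27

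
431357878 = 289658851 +141699027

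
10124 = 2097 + 8027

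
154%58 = 38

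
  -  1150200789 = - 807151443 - 343049346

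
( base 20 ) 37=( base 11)61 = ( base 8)103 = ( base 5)232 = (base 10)67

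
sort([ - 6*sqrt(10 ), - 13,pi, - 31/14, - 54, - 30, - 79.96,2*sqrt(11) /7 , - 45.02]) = [ - 79.96 , - 54, - 45.02, - 30, - 6*sqrt(10), - 13, - 31/14 , 2*sqrt(11) /7,pi] 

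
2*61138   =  122276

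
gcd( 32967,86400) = 27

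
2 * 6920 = 13840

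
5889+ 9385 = 15274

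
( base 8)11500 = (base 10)4928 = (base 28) 680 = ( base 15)16d8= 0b1001101000000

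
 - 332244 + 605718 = 273474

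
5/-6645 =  - 1/1329=- 0.00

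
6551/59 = 6551/59 = 111.03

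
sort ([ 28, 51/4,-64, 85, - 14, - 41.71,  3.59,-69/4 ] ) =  [ - 64, - 41.71, - 69/4, - 14 , 3.59  ,  51/4, 28,85]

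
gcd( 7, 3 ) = 1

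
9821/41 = 239 + 22/41 = 239.54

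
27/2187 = 1/81 = 0.01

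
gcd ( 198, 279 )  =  9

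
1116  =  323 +793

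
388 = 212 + 176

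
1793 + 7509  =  9302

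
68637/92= 68637/92 = 746.05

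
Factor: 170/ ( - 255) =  - 2/3 = -2^1*3^(-1)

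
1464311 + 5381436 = 6845747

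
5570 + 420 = 5990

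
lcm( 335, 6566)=32830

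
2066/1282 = 1 + 392/641 = 1.61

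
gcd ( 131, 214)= 1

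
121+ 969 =1090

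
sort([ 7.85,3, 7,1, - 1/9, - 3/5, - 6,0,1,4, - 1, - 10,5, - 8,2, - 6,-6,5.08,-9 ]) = [ - 10, - 9,  -  8,-6, - 6, - 6, - 1,  -  3/5,- 1/9,  0 , 1, 1, 2 , 3, 4,5,5.08, 7,7.85] 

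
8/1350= 4/675 = 0.01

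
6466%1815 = 1021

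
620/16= 38 + 3/4  =  38.75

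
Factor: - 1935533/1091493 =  - 3^( - 2 )*13^( - 1)*19^( -1 )*491^( - 1 ) * 1935533^1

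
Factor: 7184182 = 2^1*43^1 * 83537^1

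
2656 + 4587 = 7243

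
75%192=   75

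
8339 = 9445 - 1106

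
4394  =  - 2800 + 7194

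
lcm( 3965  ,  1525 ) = 19825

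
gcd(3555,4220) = 5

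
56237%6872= 1261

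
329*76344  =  25117176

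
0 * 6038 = 0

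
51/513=17/171 = 0.10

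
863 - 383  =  480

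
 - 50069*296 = -14820424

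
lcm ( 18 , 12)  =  36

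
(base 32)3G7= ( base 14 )1447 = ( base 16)e07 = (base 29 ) 47o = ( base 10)3591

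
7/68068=1/9724 =0.00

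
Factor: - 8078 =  - 2^1 * 7^1*577^1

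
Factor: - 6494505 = -3^1*5^1  *  43^1*10069^1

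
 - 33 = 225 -258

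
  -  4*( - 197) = 788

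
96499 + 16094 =112593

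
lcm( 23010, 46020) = 46020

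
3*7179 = 21537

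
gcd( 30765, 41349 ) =21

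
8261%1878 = 749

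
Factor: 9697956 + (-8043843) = 3^1*107^1*5153^1  =  1654113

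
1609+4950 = 6559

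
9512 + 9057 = 18569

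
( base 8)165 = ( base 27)49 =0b1110101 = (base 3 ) 11100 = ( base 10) 117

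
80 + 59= 139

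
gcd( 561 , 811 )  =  1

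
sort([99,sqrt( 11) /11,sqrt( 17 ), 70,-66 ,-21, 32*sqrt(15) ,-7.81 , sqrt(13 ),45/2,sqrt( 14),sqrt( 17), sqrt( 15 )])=[ - 66, -21,  -  7.81, sqrt( 11) /11, sqrt (13),sqrt(14 ),sqrt (15),sqrt(17) , sqrt( 17), 45/2, 70,99,32 * sqrt( 15)]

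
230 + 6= 236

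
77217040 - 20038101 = 57178939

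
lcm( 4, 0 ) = 0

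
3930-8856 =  - 4926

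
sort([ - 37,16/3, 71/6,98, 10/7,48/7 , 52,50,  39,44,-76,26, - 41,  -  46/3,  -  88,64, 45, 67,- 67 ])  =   [ - 88, - 76, - 67,  -  41, - 37, - 46/3, 10/7,16/3,48/7, 71/6, 26,39, 44, 45,50, 52,  64, 67,98]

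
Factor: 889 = 7^1*127^1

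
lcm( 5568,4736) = 412032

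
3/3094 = 3/3094= 0.00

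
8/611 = 8/611= 0.01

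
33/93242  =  33/93242= 0.00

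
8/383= 8/383 = 0.02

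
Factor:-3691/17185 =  - 5^( - 1 ) * 7^(  -  1)*491^( - 1)*3691^1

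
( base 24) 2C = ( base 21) 2i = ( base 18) 36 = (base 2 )111100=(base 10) 60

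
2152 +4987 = 7139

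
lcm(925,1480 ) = 7400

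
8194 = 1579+6615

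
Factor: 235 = 5^1*47^1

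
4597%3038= 1559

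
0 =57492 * 0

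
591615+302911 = 894526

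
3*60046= 180138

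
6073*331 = 2010163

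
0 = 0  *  36163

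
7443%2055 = 1278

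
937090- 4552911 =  - 3615821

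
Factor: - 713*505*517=-186153605 = - 5^1*11^1*23^1*31^1*47^1*101^1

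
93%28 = 9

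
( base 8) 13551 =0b1011101101001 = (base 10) 5993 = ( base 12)3575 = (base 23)b7d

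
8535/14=609 + 9/14 = 609.64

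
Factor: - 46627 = -7^1*6661^1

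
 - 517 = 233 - 750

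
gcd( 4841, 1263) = 1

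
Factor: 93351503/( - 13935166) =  - 13335929/1990738=- 2^( - 1)*19^1* 23^1*30517^1*995369^( - 1)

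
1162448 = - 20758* ( - 56)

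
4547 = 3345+1202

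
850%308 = 234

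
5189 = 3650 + 1539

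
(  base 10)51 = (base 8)63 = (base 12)43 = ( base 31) 1k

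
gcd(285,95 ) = 95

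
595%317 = 278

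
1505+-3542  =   - 2037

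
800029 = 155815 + 644214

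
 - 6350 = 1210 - 7560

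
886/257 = 3 + 115/257 = 3.45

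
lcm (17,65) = 1105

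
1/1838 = 1/1838= 0.00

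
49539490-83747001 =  -34207511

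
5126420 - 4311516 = 814904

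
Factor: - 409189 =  - 11^1 * 37199^1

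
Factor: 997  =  997^1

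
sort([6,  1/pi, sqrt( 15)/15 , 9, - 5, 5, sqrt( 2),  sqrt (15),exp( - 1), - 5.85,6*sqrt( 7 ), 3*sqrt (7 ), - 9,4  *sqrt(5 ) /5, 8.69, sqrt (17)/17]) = [ - 9, - 5.85, - 5,sqrt(  17)/17, sqrt( 15)/15,1/pi, exp( - 1), sqrt( 2 ),4 * sqrt(5)/5,sqrt(15),5, 6,3*sqrt(7),8.69 , 9, 6*sqrt (7 )] 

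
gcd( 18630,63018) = 162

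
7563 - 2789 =4774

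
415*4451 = 1847165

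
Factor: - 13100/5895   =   - 2^2*3^(  -  2)*5^1 = - 20/9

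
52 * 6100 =317200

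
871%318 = 235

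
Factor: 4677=3^1*1559^1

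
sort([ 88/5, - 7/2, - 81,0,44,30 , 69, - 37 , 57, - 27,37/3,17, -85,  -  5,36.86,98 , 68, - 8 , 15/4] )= [ - 85, - 81, - 37, - 27 , - 8, - 5,-7/2,0,15/4,37/3 , 17,88/5,30,36.86,44,57,68 , 69,98]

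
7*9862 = 69034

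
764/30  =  25 + 7/15 = 25.47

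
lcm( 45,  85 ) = 765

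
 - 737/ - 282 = 2 + 173/282 = 2.61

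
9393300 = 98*95850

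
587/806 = 587/806= 0.73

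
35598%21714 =13884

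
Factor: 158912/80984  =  104/53=2^3*13^1 * 53^(-1 ) 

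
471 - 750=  - 279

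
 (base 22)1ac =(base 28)pg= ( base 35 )kg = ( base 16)2cc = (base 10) 716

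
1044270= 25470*41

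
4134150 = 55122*75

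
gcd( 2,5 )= 1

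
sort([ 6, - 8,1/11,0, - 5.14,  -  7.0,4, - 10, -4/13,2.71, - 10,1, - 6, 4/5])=[ - 10, - 10, - 8, - 7.0, - 6,-5.14, - 4/13,  0,1/11, 4/5,1,2.71,4,6] 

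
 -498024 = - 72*6917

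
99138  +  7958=107096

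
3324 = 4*831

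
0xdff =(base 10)3583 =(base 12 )20A7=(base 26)57L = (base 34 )33D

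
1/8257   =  1/8257 = 0.00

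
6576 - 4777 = 1799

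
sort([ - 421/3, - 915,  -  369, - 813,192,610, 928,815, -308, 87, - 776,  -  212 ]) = [ - 915,-813, - 776,  -  369, - 308,  -  212,  -  421/3, 87, 192, 610,815,928 ] 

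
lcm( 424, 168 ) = 8904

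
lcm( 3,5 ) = 15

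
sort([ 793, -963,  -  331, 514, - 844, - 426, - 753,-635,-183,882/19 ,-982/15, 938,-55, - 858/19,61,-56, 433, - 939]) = [ - 963,  -  939,- 844, - 753  ,-635 ,-426,  -  331, - 183, - 982/15, - 56, - 55, - 858/19, 882/19, 61,  433, 514, 793, 938 ] 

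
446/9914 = 223/4957=   0.04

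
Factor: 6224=2^4*389^1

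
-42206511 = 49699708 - 91906219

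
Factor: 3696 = 2^4*3^1*7^1*11^1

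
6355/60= 1271/12 = 105.92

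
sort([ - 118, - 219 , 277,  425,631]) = [ - 219 , - 118,277,425,631] 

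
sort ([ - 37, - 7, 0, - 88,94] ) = [-88, - 37 ,-7 , 0, 94 ]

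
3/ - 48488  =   -1 + 48485/48488 = - 0.00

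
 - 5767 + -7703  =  -13470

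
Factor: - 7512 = - 2^3*3^1 *313^1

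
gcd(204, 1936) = 4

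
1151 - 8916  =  -7765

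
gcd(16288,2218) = 2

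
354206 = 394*899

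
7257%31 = 3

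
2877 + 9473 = 12350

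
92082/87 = 30694/29=1058.41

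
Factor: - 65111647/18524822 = - 2^( - 1)*9262411^(-1)*65111647^1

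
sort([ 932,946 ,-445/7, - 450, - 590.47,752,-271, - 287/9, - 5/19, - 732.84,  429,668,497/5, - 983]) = [ - 983, - 732.84, - 590.47, - 450, - 271, - 445/7, - 287/9, - 5/19,497/5,429,668,752,932,946 ] 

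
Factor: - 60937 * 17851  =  -1087786387 = -17851^1*60937^1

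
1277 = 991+286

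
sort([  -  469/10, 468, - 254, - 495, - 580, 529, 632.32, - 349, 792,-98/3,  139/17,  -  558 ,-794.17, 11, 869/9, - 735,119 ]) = [ -794.17, - 735, - 580, - 558, - 495, - 349,  -  254,  -  469/10,-98/3,139/17,11, 869/9,119 , 468, 529, 632.32, 792 ]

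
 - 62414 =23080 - 85494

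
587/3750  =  587/3750 = 0.16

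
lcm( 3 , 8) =24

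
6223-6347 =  - 124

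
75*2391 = 179325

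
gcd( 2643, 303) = 3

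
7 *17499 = 122493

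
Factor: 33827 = 33827^1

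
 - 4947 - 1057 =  - 6004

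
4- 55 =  - 51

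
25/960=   5/192 = 0.03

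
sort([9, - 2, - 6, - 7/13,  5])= [ - 6, - 2, - 7/13, 5, 9]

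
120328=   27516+92812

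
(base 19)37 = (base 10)64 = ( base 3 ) 2101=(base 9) 71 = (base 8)100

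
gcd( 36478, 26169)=793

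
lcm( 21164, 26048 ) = 338624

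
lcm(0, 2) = 0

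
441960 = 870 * 508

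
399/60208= 399/60208 = 0.01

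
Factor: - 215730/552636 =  - 235/602 =- 2^( - 1 )*5^1*7^ ( - 1)*43^ ( - 1)*47^1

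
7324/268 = 1831/67 = 27.33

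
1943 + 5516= 7459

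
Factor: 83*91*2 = 2^1*7^1 * 13^1*83^1 = 15106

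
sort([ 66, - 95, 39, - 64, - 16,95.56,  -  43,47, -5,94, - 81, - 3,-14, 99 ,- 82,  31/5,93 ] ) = [ - 95, - 82, - 81, - 64, - 43, - 16, - 14, - 5,-3,31/5, 39,47, 66, 93,94, 95.56, 99] 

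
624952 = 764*818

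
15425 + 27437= 42862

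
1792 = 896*2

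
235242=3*78414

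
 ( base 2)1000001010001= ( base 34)3kt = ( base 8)10121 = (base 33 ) 3RJ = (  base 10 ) 4177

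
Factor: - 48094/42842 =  - 24047/21421 = - 31^( - 1)*139^1*173^1*691^( -1 ) 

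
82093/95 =864 + 13/95  =  864.14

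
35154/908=17577/454 = 38.72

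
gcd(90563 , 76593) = 11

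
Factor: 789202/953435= 2^1*5^(  -  1 ) * 7^(  -  1)*27241^(-1) * 394601^1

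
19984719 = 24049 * 831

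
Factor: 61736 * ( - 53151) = -3281330136=- 2^3*3^1*7^1*2531^1*7717^1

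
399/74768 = 399/74768 = 0.01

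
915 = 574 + 341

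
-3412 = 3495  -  6907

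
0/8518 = 0 = 0.00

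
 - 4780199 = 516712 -5296911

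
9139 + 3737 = 12876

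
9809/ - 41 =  - 240 +31/41 = - 239.24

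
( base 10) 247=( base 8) 367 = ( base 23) AH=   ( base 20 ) C7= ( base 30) 87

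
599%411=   188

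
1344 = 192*7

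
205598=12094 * 17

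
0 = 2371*0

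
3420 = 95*36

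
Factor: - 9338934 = -2^1*3^1*11^1*141499^1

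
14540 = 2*7270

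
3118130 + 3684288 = 6802418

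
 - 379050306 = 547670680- 926720986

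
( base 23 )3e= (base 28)2R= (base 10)83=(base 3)10002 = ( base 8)123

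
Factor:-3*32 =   -  2^5*3^1 = - 96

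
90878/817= 90878/817 = 111.23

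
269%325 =269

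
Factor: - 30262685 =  - 5^1*71^1*85247^1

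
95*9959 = 946105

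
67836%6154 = 142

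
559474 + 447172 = 1006646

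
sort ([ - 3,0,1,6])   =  [  -  3,0, 1,6 ]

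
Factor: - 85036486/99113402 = -42518243/49556701 = - 53^1*802231^1*49556701^( - 1) 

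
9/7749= 1/861 = 0.00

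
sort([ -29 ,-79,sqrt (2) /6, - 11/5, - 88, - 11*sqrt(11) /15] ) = [  -  88, - 79, - 29, - 11*sqrt (11 )/15, - 11/5, sqrt (2 ) /6] 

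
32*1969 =63008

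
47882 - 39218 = 8664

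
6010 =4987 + 1023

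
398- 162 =236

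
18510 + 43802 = 62312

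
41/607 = 41/607 = 0.07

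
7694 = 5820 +1874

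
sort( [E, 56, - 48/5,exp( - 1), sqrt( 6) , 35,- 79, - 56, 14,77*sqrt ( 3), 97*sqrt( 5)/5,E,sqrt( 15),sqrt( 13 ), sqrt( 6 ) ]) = [ - 79, - 56, - 48/5, exp( - 1 ), sqrt(6), sqrt( 6),  E,E, sqrt( 13),sqrt(15),14, 35,  97*sqrt(5)/5, 56  ,  77*sqrt( 3) ]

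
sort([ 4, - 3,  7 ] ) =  [-3, 4,  7 ] 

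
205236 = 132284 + 72952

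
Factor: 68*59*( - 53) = -2^2*17^1 * 53^1*59^1 = - 212636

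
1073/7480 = 1073/7480 = 0.14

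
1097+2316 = 3413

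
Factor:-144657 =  - 3^2*16073^1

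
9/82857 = 3/27619 = 0.00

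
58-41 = 17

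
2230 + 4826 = 7056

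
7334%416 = 262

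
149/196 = 149/196= 0.76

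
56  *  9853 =551768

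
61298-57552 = 3746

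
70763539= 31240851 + 39522688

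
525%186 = 153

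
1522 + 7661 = 9183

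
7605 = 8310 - 705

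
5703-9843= - 4140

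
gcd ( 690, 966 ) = 138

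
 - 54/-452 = 27/226  =  0.12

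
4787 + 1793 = 6580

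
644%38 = 36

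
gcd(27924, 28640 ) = 716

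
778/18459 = 778/18459=0.04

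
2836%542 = 126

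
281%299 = 281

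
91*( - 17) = -1547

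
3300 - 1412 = 1888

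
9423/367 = 25 + 248/367= 25.68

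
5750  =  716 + 5034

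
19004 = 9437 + 9567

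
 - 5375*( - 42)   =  225750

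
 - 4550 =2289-6839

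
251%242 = 9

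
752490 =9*83610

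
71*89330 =6342430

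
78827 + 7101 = 85928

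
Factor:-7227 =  - 3^2*11^1*73^1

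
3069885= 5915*519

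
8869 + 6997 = 15866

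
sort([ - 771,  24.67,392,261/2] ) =[ - 771,24.67,261/2, 392 ] 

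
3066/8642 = 1533/4321 =0.35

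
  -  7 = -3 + -4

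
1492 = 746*2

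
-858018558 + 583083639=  - 274934919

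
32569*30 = 977070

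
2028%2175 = 2028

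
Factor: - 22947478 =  - 2^1*19^1*603881^1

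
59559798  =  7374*8077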